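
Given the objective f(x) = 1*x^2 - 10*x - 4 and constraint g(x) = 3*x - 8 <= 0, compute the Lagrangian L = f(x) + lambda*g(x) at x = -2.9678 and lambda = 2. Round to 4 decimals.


Step 1: Evaluate f(x).
f(-2.9678) = 1*(-2.9678)^2 - 10*(-2.9678) - 4 = 34.4858
Step 2: Evaluate g(x).
g(-2.9678) = 3*-2.9678 - 8 = -16.9034
Step 3: Compute Lagrangian.
L = 34.4858 + 2*-16.9034 = 0.679


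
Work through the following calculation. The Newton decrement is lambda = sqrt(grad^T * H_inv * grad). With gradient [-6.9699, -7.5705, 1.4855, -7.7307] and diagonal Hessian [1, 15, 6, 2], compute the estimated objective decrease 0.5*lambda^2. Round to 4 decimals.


Step 1: H is diagonal, so H^(-1) * g = [-6.9699, -0.5047, 0.2476, -3.8654].
Step 2: g^T H^(-1) g = sum_i g_i^2 / H_ii
  = (-6.9699)^2/1 + (-7.5705)^2/15 + (1.4855)^2/6 + (-7.7307)^2/2
  = 48.5795 + 3.8208 + 0.3678 + 29.8819 = 82.65
Step 3: Objective decrease = 0.5 * g^T H^(-1) g = 41.325


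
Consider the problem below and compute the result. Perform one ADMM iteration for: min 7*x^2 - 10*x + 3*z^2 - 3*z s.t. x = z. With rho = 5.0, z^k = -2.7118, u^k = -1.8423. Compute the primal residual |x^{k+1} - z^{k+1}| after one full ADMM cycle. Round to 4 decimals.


ADMM iteration with rho = 5.0, z^k = -2.7118, u^k = -1.8423
Step 1: x-update.
Minimize 7*x^2 - 10*x + (5.0/2)*(x + 2.7118 - 1.8423)^2
FOC: (2*7 + 5.0)*x = 10 + 5.0*(-2.7118 + 1.8423)
x^{k+1} = 0.2975
Step 2: z-update.
Minimize 3*z^2 - 3*z + (5.0/2)*(0.2975 - z - 1.8423)^2
FOC: (2*3 + 5.0)*z = 3 + 5.0*(0.2975 - 1.8423)
z^{k+1} = -0.4295
Step 3: u-update.
u^{k+1} = -1.8423 + 0.2975 + 0.4295 = -1.1153
Step 4: Primal residual = |0.2975 + 0.4295| = 0.727


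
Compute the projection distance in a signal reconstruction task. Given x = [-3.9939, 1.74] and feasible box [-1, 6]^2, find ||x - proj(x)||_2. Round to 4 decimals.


Project each component onto [-1, 6].
clip(-3.9939) = -1.0, clip(1.74) = 1.74
Projection = [-1.0, 1.74]
Squared diffs: [8.9634, 0.0]
Distance = sqrt(8.9634) = 2.9939


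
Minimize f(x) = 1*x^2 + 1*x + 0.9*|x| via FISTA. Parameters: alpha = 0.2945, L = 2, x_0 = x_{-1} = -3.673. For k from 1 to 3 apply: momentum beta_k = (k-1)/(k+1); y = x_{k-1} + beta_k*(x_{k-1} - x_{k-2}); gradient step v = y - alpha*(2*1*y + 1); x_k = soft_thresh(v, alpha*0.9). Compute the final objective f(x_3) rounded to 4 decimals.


FISTA on f(x) = 1*x^2 + 1*x + 0.9*|x|
L = 2, alpha = 0.2945
Iteration 1: beta = 0.0, y = -3.673 + 0.0*(-3.673 + 3.673) = -3.673
  grad(y) = -6.346, v = y - alpha*grad = -1.8041
  prox(v) = soft_thresh(-1.8041, 0.2651) = -1.5391
Iteration 2: beta = 0.3333, y = -1.5391 + 0.3333*(-1.5391 + 3.673) = -0.8277
  grad(y) = -0.6555, v = y - alpha*grad = -0.6347
  prox(v) = soft_thresh(-0.6347, 0.2651) = -0.3697
Iteration 3: beta = 0.5, y = -0.3697 + 0.5*(-0.3697 + 1.5391) = 0.2151
  grad(y) = 1.4301, v = y - alpha*grad = -0.2061
  prox(v) = soft_thresh(-0.2061, 0.2651) = 0.0
f(x_3) = 1*0.0^2 + 1*0.0 + 0.9*|0.0| = 0.0


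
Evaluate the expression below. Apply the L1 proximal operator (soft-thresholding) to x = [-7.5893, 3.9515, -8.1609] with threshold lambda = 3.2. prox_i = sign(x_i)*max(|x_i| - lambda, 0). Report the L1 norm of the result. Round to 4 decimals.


Soft-thresholding with lambda = 3.2:
prox(-7.5893) = sign(-7.5893)*max(|-7.5893| - 3.2, 0) = -4.3893
prox(3.9515) = sign(3.9515)*max(|3.9515| - 3.2, 0) = 0.7515
prox(-8.1609) = sign(-8.1609)*max(|-8.1609| - 3.2, 0) = -4.9609
prox(x) = [-4.3893, 0.7515, -4.9609]
||prox(x)||_1 = 4.3893 + 0.7515 + 4.9609 = 10.1017


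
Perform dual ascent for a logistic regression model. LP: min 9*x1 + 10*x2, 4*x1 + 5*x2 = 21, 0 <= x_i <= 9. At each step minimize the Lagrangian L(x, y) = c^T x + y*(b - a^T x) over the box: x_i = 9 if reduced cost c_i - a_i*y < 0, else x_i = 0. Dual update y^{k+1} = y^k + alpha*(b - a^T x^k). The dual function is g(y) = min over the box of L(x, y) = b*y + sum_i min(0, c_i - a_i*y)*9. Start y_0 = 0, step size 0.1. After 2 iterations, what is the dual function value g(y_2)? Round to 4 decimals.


Dual ascent for LP: min 9*x1 + 10*x2, 4*x1 + 5*x2 = 21, 0 <= x_i <= 9
Step 1: y^k = 0.0, reduced costs: (9.0, 10.0)
  x^k = (0.0, 0.0), subgradient = b - a^T x = 21.0
  y^{k+1} = 0.0 + 0.1*21.0 = 2.1
Step 2: y^k = 2.1, reduced costs: (0.6, -0.5)
  x^k = (0.0, 9.0), subgradient = b - a^T x = -24.0
  y^{k+1} = 2.1 + 0.1*-24.0 = -0.3
Dual objective at y_2 = -0.3: reduced costs (10.2, 11.5), box minimizer x = (0.0, 0.0)
g(y_2) = b*y + (c1 - a1*y)*x1 + (c2 - a2*y)*x2 = 21*(-0.3) + 10.2*0.0 + 11.5*0.0 = -6.3 + 0.0 + 0.0 = -6.3


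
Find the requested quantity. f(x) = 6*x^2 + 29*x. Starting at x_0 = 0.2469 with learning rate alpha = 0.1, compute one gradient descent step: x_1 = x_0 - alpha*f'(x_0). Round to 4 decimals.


We compute the gradient at x_0 and apply the update.
f'(x) = 12*x + 29
f'(0.2469) = 12*0.2469 + 29 = 31.9628
x_1 = 0.2469 - 0.1*31.9628 = -2.9494


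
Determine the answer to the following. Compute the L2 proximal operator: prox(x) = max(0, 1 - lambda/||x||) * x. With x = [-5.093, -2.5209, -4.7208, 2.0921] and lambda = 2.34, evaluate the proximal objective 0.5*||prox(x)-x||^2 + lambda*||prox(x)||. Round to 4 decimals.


Step 1: Compute ||x||.
||x|| = 7.6783
Step 2: Compute scaling factor.
scale = max(0, 1 - 2.34/7.6783) = 0.6952
Step 3: prox(x) = [-3.5409, -1.7526, -3.2821, 1.4545]
||prox(x)|| = 5.3383
Step 4: Proximal objective.
0.5*||prox-x||^2 = 2.7378
lambda*||prox|| = 12.4916
Total = 15.2294


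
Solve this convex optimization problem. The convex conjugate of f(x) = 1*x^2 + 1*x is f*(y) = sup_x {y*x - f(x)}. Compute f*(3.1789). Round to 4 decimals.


f*(y) = sup_x {y*x - a*x^2 - b*x} = sup_x {(y-b)*x - a*x^2}
FOC: (y - b) - 2a*x = 0 => x* = (y - b)/(2a)
x* = (3.1789 - 1)/(2*1) = 1.0895
f*(3.1789) = (y-b)^2/(4a) = (3.1789 - 1)^2/(4*1)
= 4.7476/4 = 1.1869


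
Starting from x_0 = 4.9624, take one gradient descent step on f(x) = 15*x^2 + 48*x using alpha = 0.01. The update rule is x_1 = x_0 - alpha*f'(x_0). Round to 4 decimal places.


We compute the gradient at x_0 and apply the update.
f'(x) = 30*x + 48
f'(4.9624) = 30*4.9624 + 48 = 196.872
x_1 = 4.9624 - 0.01*196.872 = 2.9937


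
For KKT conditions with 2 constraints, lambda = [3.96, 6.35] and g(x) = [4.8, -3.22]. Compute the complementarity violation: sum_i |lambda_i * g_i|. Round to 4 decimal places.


KKT complementary slackness check:
lambda_1 * g_1 = 3.96 * 4.8 = 19.008
lambda_2 * g_2 = 6.35 * -3.22 = -20.447
Total violation = 19.008 + 20.447 = 39.455


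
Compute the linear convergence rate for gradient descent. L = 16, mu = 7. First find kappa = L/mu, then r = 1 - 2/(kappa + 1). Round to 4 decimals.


Step 1: Compute the condition number.
kappa = L/mu = 16/7 = 2.2857
Step 2: Compute the convergence rate.
r = 1 - 2/(kappa + 1) = 1 - 2*mu/(L + mu) = (L - mu)/(L + mu) = 9/23 = 0.3913


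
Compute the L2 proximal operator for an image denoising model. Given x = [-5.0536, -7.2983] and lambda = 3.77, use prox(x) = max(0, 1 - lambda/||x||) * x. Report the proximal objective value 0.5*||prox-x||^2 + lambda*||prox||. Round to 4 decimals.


Step 1: Compute ||x||.
||x|| = 8.8772
Step 2: Compute scaling factor.
scale = max(0, 1 - 3.77/8.8772) = 0.5753
Step 3: prox(x) = [-2.9074, -4.1988]
||prox(x)|| = 5.1072
Step 4: Proximal objective.
0.5*||prox-x||^2 = 7.1065
lambda*||prox|| = 19.2541
Total = 26.3605


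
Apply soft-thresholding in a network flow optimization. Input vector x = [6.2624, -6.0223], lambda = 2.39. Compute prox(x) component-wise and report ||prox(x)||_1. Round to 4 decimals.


Soft-thresholding with lambda = 2.39:
prox(6.2624) = sign(6.2624)*max(|6.2624| - 2.39, 0) = 3.8724
prox(-6.0223) = sign(-6.0223)*max(|-6.0223| - 2.39, 0) = -3.6323
prox(x) = [3.8724, -3.6323]
||prox(x)||_1 = 3.8724 + 3.6323 = 7.5047


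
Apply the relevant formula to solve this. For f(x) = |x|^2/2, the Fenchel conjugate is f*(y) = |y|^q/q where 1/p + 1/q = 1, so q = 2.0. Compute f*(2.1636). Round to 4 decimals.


The conjugate exponent q satisfies 1/p + 1/q = 1.
p = 2, so q = 2/(2 - 1) = 2.0
|y|^q = 2.1636^2.0 = 4.6812
f*(2.1636) = 4.6812 / 2.0 = 2.3406


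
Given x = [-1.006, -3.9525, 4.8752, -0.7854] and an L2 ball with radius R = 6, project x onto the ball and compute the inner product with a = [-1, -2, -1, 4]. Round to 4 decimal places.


Step 1: Compute ||x|| (intermediates to 6 decimals).
||x|| = sqrt((-1.006)^2 + (-3.9525)^2 + 4.8752^2 + (-0.7854)^2) = 6.404586
Step 2: Project.
Since ||x|| > R, scale = R/||x|| = 6/6.404586 = 0.936829, proj(x) = scale * x
proj(x) = [-0.94245, -3.702817, 4.567229, -0.735785]
Step 3: Dot product.
a^T * proj(x) = -1*(-0.94245) - 2*(-3.702817) - 1*4.567229 + 4*(-0.735785) = 0.8377


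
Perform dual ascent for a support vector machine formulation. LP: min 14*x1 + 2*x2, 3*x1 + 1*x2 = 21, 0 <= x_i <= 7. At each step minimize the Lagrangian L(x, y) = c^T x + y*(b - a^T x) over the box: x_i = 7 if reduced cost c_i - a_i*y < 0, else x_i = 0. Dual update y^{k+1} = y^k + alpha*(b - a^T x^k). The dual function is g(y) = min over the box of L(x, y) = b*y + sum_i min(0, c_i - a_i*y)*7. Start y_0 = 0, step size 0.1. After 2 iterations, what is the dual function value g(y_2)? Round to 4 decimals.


Dual ascent for LP: min 14*x1 + 2*x2, 3*x1 + 1*x2 = 21, 0 <= x_i <= 7
Step 1: y^k = 0.0, reduced costs: (14.0, 2.0)
  x^k = (0.0, 0.0), subgradient = b - a^T x = 21.0
  y^{k+1} = 0.0 + 0.1*21.0 = 2.1
Step 2: y^k = 2.1, reduced costs: (7.7, -0.1)
  x^k = (0.0, 7.0), subgradient = b - a^T x = 14.0
  y^{k+1} = 2.1 + 0.1*14.0 = 3.5
Dual objective at y_2 = 3.5: reduced costs (3.5, -1.5), box minimizer x = (0.0, 7.0)
g(y_2) = b*y + (c1 - a1*y)*x1 + (c2 - a2*y)*x2 = 21*3.5 + 3.5*0.0 + (-1.5)*7.0 = 73.5 + 0.0 - 10.5 = 63.0


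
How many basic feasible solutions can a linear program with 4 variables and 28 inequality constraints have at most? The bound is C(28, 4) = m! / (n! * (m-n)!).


Each vertex corresponds to some choice of n active constraints out of m, so the number of vertices is at most C(m, n) = m! / (n!(m-n)!).
m = 28, n = 4
Numerator: 28 * 27 * 26 * 25
Denominator: 4! = 24
C(28, 4) = 20475


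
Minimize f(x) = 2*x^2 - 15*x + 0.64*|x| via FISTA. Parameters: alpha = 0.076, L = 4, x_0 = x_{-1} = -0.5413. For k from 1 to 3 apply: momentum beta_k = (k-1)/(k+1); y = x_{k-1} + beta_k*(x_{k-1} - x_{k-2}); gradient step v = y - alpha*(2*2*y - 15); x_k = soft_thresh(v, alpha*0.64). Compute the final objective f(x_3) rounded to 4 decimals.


FISTA on f(x) = 2*x^2 - 15*x + 0.64*|x|
L = 4, alpha = 0.076
Iteration 1: beta = 0.0, y = -0.5413 + 0.0*(-0.5413 + 0.5413) = -0.5413
  grad(y) = -17.1652, v = y - alpha*grad = 0.7633
  prox(v) = soft_thresh(0.7633, 0.0486) = 0.7146
Iteration 2: beta = 0.3333, y = 0.7146 + 0.3333*(0.7146 + 0.5413) = 1.1333
  grad(y) = -10.467, v = y - alpha*grad = 1.9287
  prox(v) = soft_thresh(1.9287, 0.0486) = 1.8801
Iteration 3: beta = 0.5, y = 1.8801 + 0.5*(1.8801 - 0.7146) = 2.4628
  grad(y) = -5.1486, v = y - alpha*grad = 2.8541
  prox(v) = soft_thresh(2.8541, 0.0486) = 2.8055
f(x_3) = 2*2.8055^2 - 15*2.8055 + 0.64*|2.8055| = -24.5453


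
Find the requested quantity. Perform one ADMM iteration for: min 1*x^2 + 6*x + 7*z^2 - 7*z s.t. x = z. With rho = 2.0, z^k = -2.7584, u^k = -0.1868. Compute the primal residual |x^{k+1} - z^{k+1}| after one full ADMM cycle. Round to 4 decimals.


ADMM iteration with rho = 2.0, z^k = -2.7584, u^k = -0.1868
Step 1: x-update.
Minimize 1*x^2 + 6*x + (2.0/2)*(x + 2.7584 - 0.1868)^2
FOC: (2*1 + 2.0)*x = -6 + 2.0*(-2.7584 + 0.1868)
x^{k+1} = -2.7858
Step 2: z-update.
Minimize 7*z^2 - 7*z + (2.0/2)*(-2.7858 - z - 0.1868)^2
FOC: (2*7 + 2.0)*z = 7 + 2.0*(-2.7858 - 0.1868)
z^{k+1} = 0.0659
Step 3: u-update.
u^{k+1} = -0.1868 - 2.7858 - 0.0659 = -3.0385
Step 4: Primal residual = |-2.7858 - 0.0659| = 2.8517


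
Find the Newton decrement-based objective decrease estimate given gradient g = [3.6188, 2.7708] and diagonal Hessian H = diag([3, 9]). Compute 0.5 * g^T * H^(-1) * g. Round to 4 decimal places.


Step 1: H is diagonal, so H^(-1) * g = [1.2063, 0.3079].
Step 2: g^T H^(-1) g = sum_i g_i^2 / H_ii
  = (3.6188)^2/3 + (2.7708)^2/9
  = 4.3652 + 0.853 = 5.2183
Step 3: Objective decrease = 0.5 * g^T H^(-1) g = 2.6091


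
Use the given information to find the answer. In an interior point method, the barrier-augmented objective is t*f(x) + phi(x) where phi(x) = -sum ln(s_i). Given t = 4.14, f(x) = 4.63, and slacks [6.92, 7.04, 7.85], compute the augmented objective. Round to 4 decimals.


Step 1: Compute log-barrier.
ln values: [1.9344, 1.9516, 2.0605]
phi = -(1.9344 + 1.9516 + 2.0605) = -5.9465
Step 2: Compute augmented objective.
t*f(x) = 4.14*4.63 = 19.1682
Total = 19.1682 - 5.9465 = 13.2217


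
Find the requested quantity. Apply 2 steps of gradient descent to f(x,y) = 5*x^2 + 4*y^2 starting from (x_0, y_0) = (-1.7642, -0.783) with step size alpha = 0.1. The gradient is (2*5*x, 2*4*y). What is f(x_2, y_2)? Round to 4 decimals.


Gradient descent on f(x,y) = 5*x^2 + 4*y^2.
Starting point: (-1.7642, -0.783), alpha = 0.1
Step 1: grad_x = 2*5*-1.7642 = -17.642, grad_y = 2*4*-0.783 = -6.264
  x_1 = -1.7642 - 0.1*-17.642 = 0.0
  y_1 = -0.783 - 0.1*-6.264 = -0.1566
Step 2: grad_x = 2*5*0.0 = 0.0, grad_y = 2*4*-0.1566 = -1.2528
  x_2 = 0.0 - 0.1*0.0 = 0.0
  y_2 = -0.1566 - 0.1*-1.2528 = -0.0313
f(0.0, -0.0313) = 5*0.0^2 + 4*(-0.0313)^2 = 0.0039


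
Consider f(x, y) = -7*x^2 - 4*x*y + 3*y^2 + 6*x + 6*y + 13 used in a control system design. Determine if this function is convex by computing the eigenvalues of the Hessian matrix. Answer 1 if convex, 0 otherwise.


The Hessian of f(x,y) = -7*x^2 - 4*x*y + 3*y^2 + 6*x + 6*y + 13 is:
H = [[-14, -4], [-4, 6]]
Trace = -14 + 6 = -8
Determinant = -14*6 - (-4)^2 = -100
Discriminant = (-8)^2 - 4*-100 = 464.0
Eigenvalues: lambda_1 = -14.7703, lambda_2 = 6.7703
The function is not convex.

0


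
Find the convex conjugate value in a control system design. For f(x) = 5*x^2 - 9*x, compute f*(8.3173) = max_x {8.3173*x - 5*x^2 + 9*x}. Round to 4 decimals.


f*(y) = sup_x {y*x - a*x^2 - b*x} = sup_x {(y-b)*x - a*x^2}
FOC: (y - b) - 2a*x = 0 => x* = (y - b)/(2a)
x* = (8.3173 + 9)/(2*5) = 1.7317
f*(8.3173) = (y-b)^2/(4a) = (8.3173 + 9)^2/(4*5)
= 299.8889/20 = 14.9944


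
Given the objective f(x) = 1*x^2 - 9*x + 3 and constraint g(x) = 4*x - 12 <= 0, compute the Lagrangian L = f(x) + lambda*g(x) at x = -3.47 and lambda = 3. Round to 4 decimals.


Step 1: Evaluate f(x).
f(-3.47) = 1*(-3.47)^2 - 9*(-3.47) + 3 = 46.2709
Step 2: Evaluate g(x).
g(-3.47) = 4*-3.47 - 12 = -25.88
Step 3: Compute Lagrangian.
L = 46.2709 + 3*-25.88 = -31.3691


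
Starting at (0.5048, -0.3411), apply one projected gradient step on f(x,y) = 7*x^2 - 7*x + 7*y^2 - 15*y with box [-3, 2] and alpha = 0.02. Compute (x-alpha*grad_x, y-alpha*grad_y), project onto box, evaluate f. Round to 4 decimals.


Step 1: Compute gradient at (0.5048, -0.3411).
grad_x = 2*7*0.5048 - 7 = 0.0672
grad_y = 2*7*-0.3411 - 15 = -19.7754
Step 2: Gradient step.
x_raw = 0.5048 - 0.02*0.0672 = 0.5035
y_raw = -0.3411 - 0.02*-19.7754 = 0.0544
Step 3: Project onto [-3, 2].
x_proj = clip(0.5035) = 0.5035
y_proj = clip(0.0544) = 0.0544
Step 4: Evaluate f.
f(0.5035, 0.0544) = -2.5453


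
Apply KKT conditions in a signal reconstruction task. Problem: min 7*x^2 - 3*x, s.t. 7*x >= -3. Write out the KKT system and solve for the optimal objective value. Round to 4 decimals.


Step 1: Try lambda = 0 (constraint inactive).
Stationarity: 2*7*x - 3 = 0
x* = 3/(2*7) = 3/14 = 0.2143 (rounded; the exact value 3/14 is used below)
Check constraint: 7*0.2143 = 1.5001 >= -3 -- satisfied.
Step 2: Compute optimal value.
f(x*) = 7*(3/14)^2 - 3*(3/14) = -0.3214


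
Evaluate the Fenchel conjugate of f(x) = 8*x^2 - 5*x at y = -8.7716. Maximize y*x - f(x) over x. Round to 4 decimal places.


f*(y) = sup_x {y*x - a*x^2 - b*x} = sup_x {(y-b)*x - a*x^2}
FOC: (y - b) - 2a*x = 0 => x* = (y - b)/(2a)
x* = (-8.7716 + 5)/(2*8) = -0.2357
f*(-8.7716) = (y-b)^2/(4a) = (-8.7716 + 5)^2/(4*8)
= 14.225/32 = 0.4445


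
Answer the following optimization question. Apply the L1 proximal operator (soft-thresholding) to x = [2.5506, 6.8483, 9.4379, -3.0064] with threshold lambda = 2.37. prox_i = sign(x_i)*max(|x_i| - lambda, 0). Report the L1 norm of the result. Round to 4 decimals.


Soft-thresholding with lambda = 2.37:
prox(2.5506) = sign(2.5506)*max(|2.5506| - 2.37, 0) = 0.1806
prox(6.8483) = sign(6.8483)*max(|6.8483| - 2.37, 0) = 4.4783
prox(9.4379) = sign(9.4379)*max(|9.4379| - 2.37, 0) = 7.0679
prox(-3.0064) = sign(-3.0064)*max(|-3.0064| - 2.37, 0) = -0.6364
prox(x) = [0.1806, 4.4783, 7.0679, -0.6364]
||prox(x)||_1 = 0.1806 + 4.4783 + 7.0679 + 0.6364 = 12.3632


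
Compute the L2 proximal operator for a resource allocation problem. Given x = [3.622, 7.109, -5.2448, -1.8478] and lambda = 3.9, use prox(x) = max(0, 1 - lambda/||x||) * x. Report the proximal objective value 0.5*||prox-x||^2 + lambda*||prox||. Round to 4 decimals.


Step 1: Compute ||x||.
||x|| = 9.7252
Step 2: Compute scaling factor.
scale = max(0, 1 - 3.9/9.7252) = 0.599
Step 3: prox(x) = [2.1695, 4.2581, -3.1415, -1.1068]
||prox(x)|| = 5.8252
Step 4: Proximal objective.
0.5*||prox-x||^2 = 7.605
lambda*||prox|| = 22.7183
Total = 30.3232


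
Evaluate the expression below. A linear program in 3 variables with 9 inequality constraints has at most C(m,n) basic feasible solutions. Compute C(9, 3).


Each vertex corresponds to some choice of n active constraints out of m, so the number of vertices is at most C(m, n) = m! / (n!(m-n)!).
m = 9, n = 3
Numerator: 9 * 8 * 7
Denominator: 3! = 6
C(9, 3) = 84


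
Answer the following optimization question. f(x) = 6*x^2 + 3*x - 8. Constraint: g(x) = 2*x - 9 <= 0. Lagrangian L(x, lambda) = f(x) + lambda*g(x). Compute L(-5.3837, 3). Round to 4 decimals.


Step 1: Evaluate f(x).
f(-5.3837) = 6*(-5.3837)^2 + 3*(-5.3837) - 8 = 149.7543
Step 2: Evaluate g(x).
g(-5.3837) = 2*-5.3837 - 9 = -19.7674
Step 3: Compute Lagrangian.
L = 149.7543 + 3*-19.7674 = 90.4521


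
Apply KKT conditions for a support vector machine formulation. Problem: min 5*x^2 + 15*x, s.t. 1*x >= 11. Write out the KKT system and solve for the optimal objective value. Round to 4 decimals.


Step 1: Try lambda = 0 (constraint inactive).
x_unc = -15/(2*5) = -1.5
Check: 1*-1.5 = -1.5 < 11 -- violated!
Step 2: Constraint must be active: 1*x = 11
x* = 11/1 = 11.0
lambda = (2*5*11.0 + 15)/1 = 125.0
Step 3: Compute optimal value.
f(x*) = 5*11.0^2 + 15*11.0 = 770.0


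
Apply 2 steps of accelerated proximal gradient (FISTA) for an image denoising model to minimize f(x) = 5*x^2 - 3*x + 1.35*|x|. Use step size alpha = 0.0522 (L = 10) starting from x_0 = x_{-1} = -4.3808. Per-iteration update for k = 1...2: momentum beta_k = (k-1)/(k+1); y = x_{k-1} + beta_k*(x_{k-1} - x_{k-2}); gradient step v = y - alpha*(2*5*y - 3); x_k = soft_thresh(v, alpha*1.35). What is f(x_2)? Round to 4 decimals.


FISTA on f(x) = 5*x^2 - 3*x + 1.35*|x|
L = 10, alpha = 0.0522
Iteration 1: beta = 0.0, y = -4.3808 + 0.0*(-4.3808 + 4.3808) = -4.3808
  grad(y) = -46.808, v = y - alpha*grad = -1.9374
  prox(v) = soft_thresh(-1.9374, 0.0705) = -1.867
Iteration 2: beta = 0.3333, y = -1.867 + 0.3333*(-1.867 + 4.3808) = -1.029
  grad(y) = -13.29, v = y - alpha*grad = -0.3353
  prox(v) = soft_thresh(-0.3353, 0.0705) = -0.2648
f(x_2) = 5*(-0.2648)^2 - 3*(-0.2648) + 1.35*|-0.2648| = 1.5024


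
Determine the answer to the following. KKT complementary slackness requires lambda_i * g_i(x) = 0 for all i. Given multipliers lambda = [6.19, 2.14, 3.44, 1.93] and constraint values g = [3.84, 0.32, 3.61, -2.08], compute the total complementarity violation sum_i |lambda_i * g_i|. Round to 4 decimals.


KKT complementary slackness check:
lambda_1 * g_1 = 6.19 * 3.84 = 23.7696
lambda_2 * g_2 = 2.14 * 0.32 = 0.6848
lambda_3 * g_3 = 3.44 * 3.61 = 12.4184
lambda_4 * g_4 = 1.93 * -2.08 = -4.0144
Total violation = 23.7696 + 0.6848 + 12.4184 + 4.0144 = 40.8872


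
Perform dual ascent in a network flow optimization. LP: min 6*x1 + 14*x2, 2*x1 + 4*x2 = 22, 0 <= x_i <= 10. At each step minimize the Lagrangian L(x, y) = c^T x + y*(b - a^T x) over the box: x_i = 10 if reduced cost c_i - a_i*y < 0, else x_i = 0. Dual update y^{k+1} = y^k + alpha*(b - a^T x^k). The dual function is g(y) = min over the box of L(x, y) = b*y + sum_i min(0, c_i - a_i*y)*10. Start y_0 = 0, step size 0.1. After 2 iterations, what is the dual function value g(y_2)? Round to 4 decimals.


Dual ascent for LP: min 6*x1 + 14*x2, 2*x1 + 4*x2 = 22, 0 <= x_i <= 10
Step 1: y^k = 0.0, reduced costs: (6.0, 14.0)
  x^k = (0.0, 0.0), subgradient = b - a^T x = 22.0
  y^{k+1} = 0.0 + 0.1*22.0 = 2.2
Step 2: y^k = 2.2, reduced costs: (1.6, 5.2)
  x^k = (0.0, 0.0), subgradient = b - a^T x = 22.0
  y^{k+1} = 2.2 + 0.1*22.0 = 4.4
Dual objective at y_2 = 4.4: reduced costs (-2.8, -3.6), box minimizer x = (10.0, 10.0)
g(y_2) = b*y + (c1 - a1*y)*x1 + (c2 - a2*y)*x2 = 22*4.4 + (-2.8)*10.0 + (-3.6)*10.0 = 96.8 - 28.0 - 36.0 = 32.8


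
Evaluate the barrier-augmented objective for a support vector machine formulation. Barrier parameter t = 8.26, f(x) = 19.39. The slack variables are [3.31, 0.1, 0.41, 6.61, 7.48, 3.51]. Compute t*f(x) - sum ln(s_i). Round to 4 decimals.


Step 1: Compute log-barrier.
ln values: [1.1969, -2.3026, -0.8916, 1.8886, 2.0122, 1.2556]
phi = -(1.1969 - 2.3026 - 0.8916 + 1.8886 + 2.0122 + 1.2556) = -3.1592
Step 2: Compute augmented objective.
t*f(x) = 8.26*19.39 = 160.1614
Total = 160.1614 - 3.1592 = 157.0022


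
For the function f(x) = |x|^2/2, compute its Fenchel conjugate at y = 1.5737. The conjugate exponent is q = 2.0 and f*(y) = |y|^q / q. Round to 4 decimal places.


The conjugate exponent q satisfies 1/p + 1/q = 1.
p = 2, so q = 2/(2 - 1) = 2.0
|y|^q = 1.5737^2.0 = 2.4765
f*(1.5737) = 2.4765 / 2.0 = 1.2383


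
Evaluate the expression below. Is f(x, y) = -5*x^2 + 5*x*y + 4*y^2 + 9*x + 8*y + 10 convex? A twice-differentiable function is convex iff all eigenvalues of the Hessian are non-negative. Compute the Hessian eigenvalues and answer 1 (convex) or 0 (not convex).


The Hessian of f(x,y) = -5*x^2 + 5*x*y + 4*y^2 + 9*x + 8*y + 10 is:
H = [[-10, 5], [5, 8]]
Trace = -10 + 8 = -2
Determinant = -10*8 - (5)^2 = -105
Discriminant = (-2)^2 - 4*-105 = 424.0
Eigenvalues: lambda_1 = -11.2956, lambda_2 = 9.2956
The function is not convex.

0


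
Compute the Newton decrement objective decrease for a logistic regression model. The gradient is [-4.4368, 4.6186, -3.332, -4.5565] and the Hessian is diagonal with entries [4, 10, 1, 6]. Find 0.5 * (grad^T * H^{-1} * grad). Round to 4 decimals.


Step 1: H is diagonal, so H^(-1) * g = [-1.1092, 0.4619, -3.332, -0.7594].
Step 2: g^T H^(-1) g = sum_i g_i^2 / H_ii
  = (-4.4368)^2/4 + (4.6186)^2/10 + (-3.332)^2/1 + (-4.5565)^2/6
  = 4.9213 + 2.1331 + 11.1022 + 3.4603 = 21.617
Step 3: Objective decrease = 0.5 * g^T H^(-1) g = 10.8085


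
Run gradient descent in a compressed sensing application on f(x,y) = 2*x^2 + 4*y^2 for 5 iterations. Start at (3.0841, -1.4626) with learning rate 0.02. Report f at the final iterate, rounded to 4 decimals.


Gradient descent on f(x,y) = 2*x^2 + 4*y^2.
Starting point: (3.0841, -1.4626), alpha = 0.02
Step 1: grad_x = 2*2*3.0841 = 12.3364, grad_y = 2*4*-1.4626 = -11.7008
  x_1 = 3.0841 - 0.02*12.3364 = 2.8374
  y_1 = -1.4626 - 0.02*-11.7008 = -1.2286
Step 2: grad_x = 2*2*2.8374 = 11.3495, grad_y = 2*4*-1.2286 = -9.8287
  x_2 = 2.8374 - 0.02*11.3495 = 2.6104
  y_2 = -1.2286 - 0.02*-9.8287 = -1.032
Step 3: grad_x = 2*2*2.6104 = 10.4415, grad_y = 2*4*-1.032 = -8.2561
  x_3 = 2.6104 - 0.02*10.4415 = 2.4016
  y_3 = -1.032 - 0.02*-8.2561 = -0.8669
Step 4: grad_x = 2*2*2.4016 = 9.6062, grad_y = 2*4*-0.8669 = -6.9351
  x_4 = 2.4016 - 0.02*9.6062 = 2.2094
  y_4 = -0.8669 - 0.02*-6.9351 = -0.7282
Step 5: grad_x = 2*2*2.2094 = 8.8377, grad_y = 2*4*-0.7282 = -5.8255
  x_5 = 2.2094 - 0.02*8.8377 = 2.0327
  y_5 = -0.7282 - 0.02*-5.8255 = -0.6117
f(2.0327, -0.6117) = 2*2.0327^2 + 4*(-0.6117)^2 = 9.7601


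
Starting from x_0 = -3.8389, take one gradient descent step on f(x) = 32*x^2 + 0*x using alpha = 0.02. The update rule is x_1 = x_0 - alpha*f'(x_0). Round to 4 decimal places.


We compute the gradient at x_0 and apply the update.
f'(x) = 64*x + 0
f'(-3.8389) = 64*-3.8389 + 0 = -245.6896
x_1 = -3.8389 - 0.02*-245.6896 = 1.0749


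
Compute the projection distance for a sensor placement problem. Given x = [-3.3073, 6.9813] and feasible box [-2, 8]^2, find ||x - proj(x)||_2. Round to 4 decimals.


Project each component onto [-2, 8].
clip(-3.3073) = -2.0, clip(6.9813) = 6.9813
Projection = [-2.0, 6.9813]
Squared diffs: [1.709, 0.0]
Distance = sqrt(1.709) = 1.3073


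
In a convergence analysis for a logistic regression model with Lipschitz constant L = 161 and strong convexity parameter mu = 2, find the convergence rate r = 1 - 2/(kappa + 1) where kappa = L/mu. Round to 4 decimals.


Step 1: Compute the condition number.
kappa = L/mu = 161/2 = 80.5
Step 2: Compute the convergence rate.
r = 1 - 2/(kappa + 1) = 1 - 2*mu/(L + mu) = (L - mu)/(L + mu) = 159/163 = 0.9755


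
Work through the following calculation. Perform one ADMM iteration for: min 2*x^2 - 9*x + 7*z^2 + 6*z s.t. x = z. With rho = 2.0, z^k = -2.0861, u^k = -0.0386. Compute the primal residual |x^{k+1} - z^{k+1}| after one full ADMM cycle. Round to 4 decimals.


ADMM iteration with rho = 2.0, z^k = -2.0861, u^k = -0.0386
Step 1: x-update.
Minimize 2*x^2 - 9*x + (2.0/2)*(x + 2.0861 - 0.0386)^2
FOC: (2*2 + 2.0)*x = 9 + 2.0*(-2.0861 + 0.0386)
x^{k+1} = 0.8175
Step 2: z-update.
Minimize 7*z^2 + 6*z + (2.0/2)*(0.8175 - z - 0.0386)^2
FOC: (2*7 + 2.0)*z = -6 + 2.0*(0.8175 - 0.0386)
z^{k+1} = -0.2776
Step 3: u-update.
u^{k+1} = -0.0386 + 0.8175 + 0.2776 = 1.0565
Step 4: Primal residual = |0.8175 + 0.2776| = 1.0951


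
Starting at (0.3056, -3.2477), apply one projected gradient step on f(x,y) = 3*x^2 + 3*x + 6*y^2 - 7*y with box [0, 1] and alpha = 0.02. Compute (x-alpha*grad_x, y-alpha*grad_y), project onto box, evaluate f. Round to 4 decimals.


Step 1: Compute gradient at (0.3056, -3.2477).
grad_x = 2*3*0.3056 + 3 = 4.8336
grad_y = 2*6*-3.2477 - 7 = -45.9724
Step 2: Gradient step.
x_raw = 0.3056 - 0.02*4.8336 = 0.2089
y_raw = -3.2477 - 0.02*-45.9724 = -2.3283
Step 3: Project onto [0, 1].
x_proj = clip(0.2089) = 0.2089
y_proj = clip(-2.3283) = 0.0
Step 4: Evaluate f.
f(0.2089, 0.0) = 0.7577


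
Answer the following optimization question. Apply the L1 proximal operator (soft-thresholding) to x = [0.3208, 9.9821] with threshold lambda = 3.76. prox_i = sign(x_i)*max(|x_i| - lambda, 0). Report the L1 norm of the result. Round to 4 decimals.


Soft-thresholding with lambda = 3.76:
prox(0.3208) = sign(0.3208)*max(|0.3208| - 3.76, 0) = 0.0
prox(9.9821) = sign(9.9821)*max(|9.9821| - 3.76, 0) = 6.2221
prox(x) = [0.0, 6.2221]
||prox(x)||_1 = 0.0 + 6.2221 = 6.2221


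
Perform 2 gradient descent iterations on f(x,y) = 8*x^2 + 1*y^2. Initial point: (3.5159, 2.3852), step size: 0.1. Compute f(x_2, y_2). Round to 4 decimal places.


Gradient descent on f(x,y) = 8*x^2 + 1*y^2.
Starting point: (3.5159, 2.3852), alpha = 0.1
Step 1: grad_x = 2*8*3.5159 = 56.2544, grad_y = 2*1*2.3852 = 4.7704
  x_1 = 3.5159 - 0.1*56.2544 = -2.1095
  y_1 = 2.3852 - 0.1*4.7704 = 1.9082
Step 2: grad_x = 2*8*-2.1095 = -33.7526, grad_y = 2*1*1.9082 = 3.8163
  x_2 = -2.1095 - 0.1*-33.7526 = 1.2657
  y_2 = 1.9082 - 0.1*3.8163 = 1.5265
f(1.2657, 1.5265) = 8*1.2657^2 + 1*1.5265^2 = 15.1467


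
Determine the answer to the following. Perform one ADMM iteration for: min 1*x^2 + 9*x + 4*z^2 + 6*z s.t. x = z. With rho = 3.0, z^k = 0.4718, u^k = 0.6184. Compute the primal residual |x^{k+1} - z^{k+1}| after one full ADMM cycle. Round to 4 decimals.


ADMM iteration with rho = 3.0, z^k = 0.4718, u^k = 0.6184
Step 1: x-update.
Minimize 1*x^2 + 9*x + (3.0/2)*(x - 0.4718 + 0.6184)^2
FOC: (2*1 + 3.0)*x = -9 + 3.0*(0.4718 - 0.6184)
x^{k+1} = -1.888
Step 2: z-update.
Minimize 4*z^2 + 6*z + (3.0/2)*(-1.888 - z + 0.6184)^2
FOC: (2*4 + 3.0)*z = -6 + 3.0*(-1.888 + 0.6184)
z^{k+1} = -0.8917
Step 3: u-update.
u^{k+1} = 0.6184 - 1.888 + 0.8917 = -0.3779
Step 4: Primal residual = |-1.888 + 0.8917| = 0.9963


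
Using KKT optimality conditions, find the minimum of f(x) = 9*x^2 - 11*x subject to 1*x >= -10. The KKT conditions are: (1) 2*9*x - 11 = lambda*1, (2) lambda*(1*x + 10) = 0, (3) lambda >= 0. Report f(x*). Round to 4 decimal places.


Step 1: Try lambda = 0 (constraint inactive).
Stationarity: 2*9*x - 11 = 0
x* = 11/(2*9) = 11/18 = 0.6111 (rounded; the exact value 11/18 is used below)
Check constraint: 1*0.6111 = 0.6111 >= -10 -- satisfied.
Step 2: Compute optimal value.
f(x*) = 9*(11/18)^2 - 11*(11/18) = -3.3611


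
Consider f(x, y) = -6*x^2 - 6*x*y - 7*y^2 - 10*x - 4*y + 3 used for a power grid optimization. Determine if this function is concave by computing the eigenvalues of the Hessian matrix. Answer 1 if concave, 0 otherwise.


The Hessian of f(x,y) = -6*x^2 - 6*x*y - 7*y^2 - 10*x - 4*y + 3 is:
H = [[-12, -6], [-6, -14]]
Trace = -12 - 14 = -26
Determinant = -12*-14 - (-6)^2 = 132
Discriminant = (-26)^2 - 4*132 = 148.0
Eigenvalues: lambda_1 = -19.0828, lambda_2 = -6.9172
The function is concave.

1


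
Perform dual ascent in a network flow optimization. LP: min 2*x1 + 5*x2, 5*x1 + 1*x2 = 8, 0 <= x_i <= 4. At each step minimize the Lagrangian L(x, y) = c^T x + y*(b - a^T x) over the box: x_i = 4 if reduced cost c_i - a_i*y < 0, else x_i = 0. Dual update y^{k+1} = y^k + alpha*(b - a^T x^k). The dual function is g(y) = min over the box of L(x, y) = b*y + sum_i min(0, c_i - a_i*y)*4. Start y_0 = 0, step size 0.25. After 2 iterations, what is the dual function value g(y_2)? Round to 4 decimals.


Dual ascent for LP: min 2*x1 + 5*x2, 5*x1 + 1*x2 = 8, 0 <= x_i <= 4
Step 1: y^k = 0.0, reduced costs: (2.0, 5.0)
  x^k = (0.0, 0.0), subgradient = b - a^T x = 8.0
  y^{k+1} = 0.0 + 0.25*8.0 = 2.0
Step 2: y^k = 2.0, reduced costs: (-8.0, 3.0)
  x^k = (4.0, 0.0), subgradient = b - a^T x = -12.0
  y^{k+1} = 2.0 + 0.25*-12.0 = -1.0
Dual objective at y_2 = -1.0: reduced costs (7.0, 6.0), box minimizer x = (0.0, 0.0)
g(y_2) = b*y + (c1 - a1*y)*x1 + (c2 - a2*y)*x2 = 8*(-1.0) + 7.0*0.0 + 6.0*0.0 = -8.0 + 0.0 + 0.0 = -8.0


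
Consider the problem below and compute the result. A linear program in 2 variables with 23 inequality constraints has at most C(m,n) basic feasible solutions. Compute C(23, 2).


Each vertex corresponds to some choice of n active constraints out of m, so the number of vertices is at most C(m, n) = m! / (n!(m-n)!).
m = 23, n = 2
Numerator: 23 * 22
Denominator: 2! = 2
C(23, 2) = 253


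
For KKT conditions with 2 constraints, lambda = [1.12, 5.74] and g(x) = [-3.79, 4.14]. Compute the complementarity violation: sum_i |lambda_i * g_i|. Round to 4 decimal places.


KKT complementary slackness check:
lambda_1 * g_1 = 1.12 * -3.79 = -4.2448
lambda_2 * g_2 = 5.74 * 4.14 = 23.7636
Total violation = 4.2448 + 23.7636 = 28.0084


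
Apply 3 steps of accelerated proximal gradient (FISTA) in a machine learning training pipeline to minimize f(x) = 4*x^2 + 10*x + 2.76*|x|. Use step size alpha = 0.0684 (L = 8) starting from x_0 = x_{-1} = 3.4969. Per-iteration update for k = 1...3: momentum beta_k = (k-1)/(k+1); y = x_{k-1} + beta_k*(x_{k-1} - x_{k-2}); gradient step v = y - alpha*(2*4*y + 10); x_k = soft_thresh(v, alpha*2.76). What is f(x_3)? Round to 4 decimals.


FISTA on f(x) = 4*x^2 + 10*x + 2.76*|x|
L = 8, alpha = 0.0684
Iteration 1: beta = 0.0, y = 3.4969 + 0.0*(3.4969 - 3.4969) = 3.4969
  grad(y) = 37.9752, v = y - alpha*grad = 0.8994
  prox(v) = soft_thresh(0.8994, 0.1888) = 0.7106
Iteration 2: beta = 0.3333, y = 0.7106 + 0.3333*(0.7106 - 3.4969) = -0.2182
  grad(y) = 8.2548, v = y - alpha*grad = -0.7828
  prox(v) = soft_thresh(-0.7828, 0.1888) = -0.594
Iteration 3: beta = 0.5, y = -0.594 + 0.5*(-0.594 - 0.7106) = -1.2463
  grad(y) = 0.0296, v = y - alpha*grad = -1.2483
  prox(v) = soft_thresh(-1.2483, 0.1888) = -1.0595
f(x_3) = 4*(-1.0595)^2 + 10*(-1.0595) + 2.76*|-1.0595| = -3.1806


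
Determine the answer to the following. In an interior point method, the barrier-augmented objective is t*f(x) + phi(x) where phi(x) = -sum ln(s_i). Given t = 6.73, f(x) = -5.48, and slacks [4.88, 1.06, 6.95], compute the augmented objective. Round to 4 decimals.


Step 1: Compute log-barrier.
ln values: [1.5851, 0.0583, 1.9387]
phi = -(1.5851 + 0.0583 + 1.9387) = -3.5822
Step 2: Compute augmented objective.
t*f(x) = 6.73*-5.48 = -36.8804
Total = -36.8804 - 3.5822 = -40.4626


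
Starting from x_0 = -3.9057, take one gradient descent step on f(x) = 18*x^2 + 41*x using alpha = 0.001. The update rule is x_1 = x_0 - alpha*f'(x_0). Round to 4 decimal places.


We compute the gradient at x_0 and apply the update.
f'(x) = 36*x + 41
f'(-3.9057) = 36*-3.9057 + 41 = -99.6052
x_1 = -3.9057 - 0.001*-99.6052 = -3.8061


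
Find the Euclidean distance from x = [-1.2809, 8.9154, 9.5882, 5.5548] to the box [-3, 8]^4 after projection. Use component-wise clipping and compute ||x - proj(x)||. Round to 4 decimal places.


Project each component onto [-3, 8].
clip(-1.2809) = -1.2809, clip(8.9154) = 8.0, clip(9.5882) = 8.0, clip(5.5548) = 5.5548
Projection = [-1.2809, 8.0, 8.0, 5.5548]
Squared diffs: [0.0, 0.838, 2.5224, 0.0]
Distance = sqrt(3.3604) = 1.8331


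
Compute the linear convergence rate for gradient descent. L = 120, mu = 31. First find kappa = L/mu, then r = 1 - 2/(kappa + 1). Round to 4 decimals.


Step 1: Compute the condition number.
kappa = L/mu = 120/31 = 3.871
Step 2: Compute the convergence rate.
r = 1 - 2/(kappa + 1) = 1 - 2*mu/(L + mu) = (L - mu)/(L + mu) = 89/151 = 0.5894


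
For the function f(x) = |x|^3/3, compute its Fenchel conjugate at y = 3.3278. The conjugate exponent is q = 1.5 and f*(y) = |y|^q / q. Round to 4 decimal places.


The conjugate exponent q satisfies 1/p + 1/q = 1.
p = 3, so q = 3/(3 - 1) = 1.5
|y|^q = 3.3278^1.5 = 6.0707
f*(3.3278) = 6.0707 / 1.5 = 4.0471


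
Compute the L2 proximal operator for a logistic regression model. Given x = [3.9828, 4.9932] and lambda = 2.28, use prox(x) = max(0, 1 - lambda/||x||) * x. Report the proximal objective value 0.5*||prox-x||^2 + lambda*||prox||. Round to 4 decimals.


Step 1: Compute ||x||.
||x|| = 6.3871
Step 2: Compute scaling factor.
scale = max(0, 1 - 2.28/6.3871) = 0.643
Step 3: prox(x) = [2.5611, 3.2108]
||prox(x)|| = 4.1071
Step 4: Proximal objective.
0.5*||prox-x||^2 = 2.5992
lambda*||prox|| = 9.3642
Total = 11.9633


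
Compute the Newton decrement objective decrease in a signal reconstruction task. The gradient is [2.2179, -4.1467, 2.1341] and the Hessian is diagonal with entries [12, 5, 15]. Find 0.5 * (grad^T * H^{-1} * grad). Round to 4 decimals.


Step 1: H is diagonal, so H^(-1) * g = [0.1848, -0.8293, 0.1423].
Step 2: g^T H^(-1) g = sum_i g_i^2 / H_ii
  = (2.2179)^2/12 + (-4.1467)^2/5 + (2.1341)^2/15
  = 0.4099 + 3.439 + 0.3036 = 4.1526
Step 3: Objective decrease = 0.5 * g^T H^(-1) g = 2.0763


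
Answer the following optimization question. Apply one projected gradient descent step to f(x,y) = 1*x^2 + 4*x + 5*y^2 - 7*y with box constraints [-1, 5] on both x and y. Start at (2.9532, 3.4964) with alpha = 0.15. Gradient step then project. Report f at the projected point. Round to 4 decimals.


Step 1: Compute gradient at (2.9532, 3.4964).
grad_x = 2*1*2.9532 + 4 = 9.9064
grad_y = 2*5*3.4964 - 7 = 27.964
Step 2: Gradient step.
x_raw = 2.9532 - 0.15*9.9064 = 1.4672
y_raw = 3.4964 - 0.15*27.964 = -0.6982
Step 3: Project onto [-1, 5].
x_proj = clip(1.4672) = 1.4672
y_proj = clip(-0.6982) = -0.6982
Step 4: Evaluate f.
f(1.4672, -0.6982) = 15.3466


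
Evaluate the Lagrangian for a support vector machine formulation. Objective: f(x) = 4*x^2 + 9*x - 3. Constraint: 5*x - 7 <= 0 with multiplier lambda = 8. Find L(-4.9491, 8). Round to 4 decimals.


Step 1: Evaluate f(x).
f(-4.9491) = 4*(-4.9491)^2 + 9*(-4.9491) - 3 = 50.4325
Step 2: Evaluate g(x).
g(-4.9491) = 5*-4.9491 - 7 = -31.7455
Step 3: Compute Lagrangian.
L = 50.4325 + 8*-31.7455 = -203.5315


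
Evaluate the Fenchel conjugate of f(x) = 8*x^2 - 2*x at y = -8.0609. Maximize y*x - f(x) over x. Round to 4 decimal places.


f*(y) = sup_x {y*x - a*x^2 - b*x} = sup_x {(y-b)*x - a*x^2}
FOC: (y - b) - 2a*x = 0 => x* = (y - b)/(2a)
x* = (-8.0609 + 2)/(2*8) = -0.3788
f*(-8.0609) = (y-b)^2/(4a) = (-8.0609 + 2)^2/(4*8)
= 36.7345/32 = 1.148


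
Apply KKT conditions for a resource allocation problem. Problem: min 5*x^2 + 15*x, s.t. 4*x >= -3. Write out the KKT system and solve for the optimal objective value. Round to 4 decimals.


Step 1: Try lambda = 0 (constraint inactive).
x_unc = -15/(2*5) = -1.5
Check: 4*-1.5 = -6.0 < -3 -- violated!
Step 2: Constraint must be active: 4*x = -3
x* = -3/4 = -0.75
lambda = (2*5*(-0.75) + 15)/4 = 1.875
Step 3: Compute optimal value.
f(x*) = 5*(-0.75)^2 + 15*(-0.75) = -8.4375


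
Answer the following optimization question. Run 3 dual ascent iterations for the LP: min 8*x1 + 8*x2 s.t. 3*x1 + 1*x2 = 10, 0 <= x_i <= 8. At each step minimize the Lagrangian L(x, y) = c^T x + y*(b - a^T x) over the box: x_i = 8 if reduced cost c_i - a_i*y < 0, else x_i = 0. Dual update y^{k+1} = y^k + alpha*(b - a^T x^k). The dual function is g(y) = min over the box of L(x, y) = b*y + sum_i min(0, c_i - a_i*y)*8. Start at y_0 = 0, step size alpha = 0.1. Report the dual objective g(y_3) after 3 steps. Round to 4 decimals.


Dual ascent for LP: min 8*x1 + 8*x2, 3*x1 + 1*x2 = 10, 0 <= x_i <= 8
Step 1: y^k = 0.0, reduced costs: (8.0, 8.0)
  x^k = (0.0, 0.0), subgradient = b - a^T x = 10.0
  y^{k+1} = 0.0 + 0.1*10.0 = 1.0
Step 2: y^k = 1.0, reduced costs: (5.0, 7.0)
  x^k = (0.0, 0.0), subgradient = b - a^T x = 10.0
  y^{k+1} = 1.0 + 0.1*10.0 = 2.0
Step 3: y^k = 2.0, reduced costs: (2.0, 6.0)
  x^k = (0.0, 0.0), subgradient = b - a^T x = 10.0
  y^{k+1} = 2.0 + 0.1*10.0 = 3.0
Dual objective at y_3 = 3.0: reduced costs (-1.0, 5.0), box minimizer x = (8.0, 0.0)
g(y_3) = b*y + (c1 - a1*y)*x1 + (c2 - a2*y)*x2 = 10*3.0 + (-1.0)*8.0 + 5.0*0.0 = 30.0 - 8.0 + 0.0 = 22.0


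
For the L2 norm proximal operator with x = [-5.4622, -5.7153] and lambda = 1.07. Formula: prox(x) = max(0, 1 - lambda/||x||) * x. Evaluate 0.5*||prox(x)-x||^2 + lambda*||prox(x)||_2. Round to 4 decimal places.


Step 1: Compute ||x||.
||x|| = 7.9057
Step 2: Compute scaling factor.
scale = max(0, 1 - 1.07/7.9057) = 0.8647
Step 3: prox(x) = [-4.7229, -4.9418]
||prox(x)|| = 6.8357
Step 4: Proximal objective.
0.5*||prox-x||^2 = 0.5725
lambda*||prox|| = 7.3142
Total = 7.8867


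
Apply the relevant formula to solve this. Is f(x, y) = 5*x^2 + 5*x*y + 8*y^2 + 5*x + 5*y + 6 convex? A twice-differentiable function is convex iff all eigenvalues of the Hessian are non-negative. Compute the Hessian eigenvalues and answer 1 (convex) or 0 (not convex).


The Hessian of f(x,y) = 5*x^2 + 5*x*y + 8*y^2 + 5*x + 5*y + 6 is:
H = [[10, 5], [5, 16]]
Trace = 10 + 16 = 26
Determinant = 10*16 - (5)^2 = 135
Discriminant = (26)^2 - 4*135 = 136.0
Eigenvalues: lambda_1 = 7.169, lambda_2 = 18.831
The function is convex.

1


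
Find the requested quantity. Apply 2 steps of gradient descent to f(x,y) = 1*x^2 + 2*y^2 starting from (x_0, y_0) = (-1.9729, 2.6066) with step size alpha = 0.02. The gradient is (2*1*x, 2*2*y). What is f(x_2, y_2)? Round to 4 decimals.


Gradient descent on f(x,y) = 1*x^2 + 2*y^2.
Starting point: (-1.9729, 2.6066), alpha = 0.02
Step 1: grad_x = 2*1*-1.9729 = -3.9458, grad_y = 2*2*2.6066 = 10.4264
  x_1 = -1.9729 - 0.02*-3.9458 = -1.894
  y_1 = 2.6066 - 0.02*10.4264 = 2.3981
Step 2: grad_x = 2*1*-1.894 = -3.788, grad_y = 2*2*2.3981 = 9.5923
  x_2 = -1.894 - 0.02*-3.788 = -1.8182
  y_2 = 2.3981 - 0.02*9.5923 = 2.2062
f(-1.8182, 2.2062) = 1*(-1.8182)^2 + 2*2.2062^2 = 13.0408


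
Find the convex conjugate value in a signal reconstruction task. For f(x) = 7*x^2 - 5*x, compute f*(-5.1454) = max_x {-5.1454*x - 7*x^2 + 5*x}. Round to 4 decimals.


f*(y) = sup_x {y*x - a*x^2 - b*x} = sup_x {(y-b)*x - a*x^2}
FOC: (y - b) - 2a*x = 0 => x* = (y - b)/(2a)
x* = (-5.1454 + 5)/(2*7) = -0.0104
f*(-5.1454) = (y-b)^2/(4a) = (-5.1454 + 5)^2/(4*7)
= 0.0211/28 = 0.0008
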